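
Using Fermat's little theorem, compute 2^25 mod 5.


Fermat's little theorem: if p is prime and gcd(a,p)=1, then a^(p-1) ≡ 1 (mod p)
p = 5 is prime, gcd(2,5) = 1
Reduce exponent: 25 mod 4 = 1
So 2^25 ≡ 2^1 (mod 5)
2^1 mod 5 = 2

2^25 ≡ 2 (mod 5)


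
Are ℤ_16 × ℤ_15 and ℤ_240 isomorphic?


Comparing ℤ_16 × ℤ_15 and ℤ_240:
gcd(16,15) = 1, so ℤ_16 × ℤ_15 ≅ ℤ_240 (CRT)

Yes, ℤ_16 × ℤ_15 ≅ ℤ_240


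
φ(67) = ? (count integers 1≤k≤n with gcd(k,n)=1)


Factor n: 67 = 67
φ(n) = n · ∏(1 - 1/p) over distinct primes p | n
φ(67) = 67 · (1 - 1/67) = 66

φ(67) = 66


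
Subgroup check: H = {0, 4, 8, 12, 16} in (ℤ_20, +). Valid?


Subgroup test for H = {0, 4, 8, 12, 16} in (ℤ_20, +):
(1) 0 ∈ H? Yes
(2) Closure: for all a,b ∈ H, (a+b) mod 20 ∈ H? Yes
(3) Inverses: for all a ∈ H, -a mod 20 ∈ H? Yes

Yes, H is a subgroup of ℤ_20


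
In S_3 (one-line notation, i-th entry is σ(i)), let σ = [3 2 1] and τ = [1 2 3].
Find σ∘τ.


σ∘τ: apply τ first, then σ
1 →τ 1 →σ 3
2 →τ 2 →σ 2
3 →τ 3 →σ 1

σ∘τ = [3 2 1]


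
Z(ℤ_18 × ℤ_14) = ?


Z(G) = {g ∈ G | gx = xg for all x ∈ G}
Direct product of abelian groups is abelian, so Z(G) = G

Z(ℤ_18 × ℤ_14) = ℤ_18 × ℤ_14


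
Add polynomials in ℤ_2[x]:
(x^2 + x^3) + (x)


Add coefficients mod 2:
x^0: 0 + 0 = 0 (mod 2)
x^1: 0 + 1 = 1 (mod 2)
x^2: 1 + 0 = 1 (mod 2)
x^3: 1 + 0 = 1 (mod 2)
Result: x + x^2 + x^3

f + g = x + x^2 + x^3


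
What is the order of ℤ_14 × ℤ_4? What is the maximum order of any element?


|ℤ_14 × ℤ_4| = 14 × 4 = 56
Max element order = lcm(14,4) = 28
Cyclic? No (gcd=2)

|ℤ_14×ℤ_4| = 56, max element order = 28


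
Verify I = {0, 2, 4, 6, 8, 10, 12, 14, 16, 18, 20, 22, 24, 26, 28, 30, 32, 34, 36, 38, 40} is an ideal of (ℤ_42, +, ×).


Check ideal conditions for I = {0, 2, 4, 6, 8, 10, 12, 14, 16, 18, 20, 22, 24, 26, 28, 30, 32, 34, 36, 38, 40} in ℤ_42:
(1) I is an additive subgroup? Yes
(2) For r ∈ ℤ_42 and a ∈ I: r·a ∈ I? Yes

Yes, I is an ideal of ℤ_42


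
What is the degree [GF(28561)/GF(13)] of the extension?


GF(28561) = GF(13^4), so the extension degree is 4

[GF(28561)/GF(13)] = 4


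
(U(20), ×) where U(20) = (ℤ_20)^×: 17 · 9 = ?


Operation: multiplication mod 20
17 · 9 = (a × b) mod 20 with a = 17, b = 9

17 · 9 = 13


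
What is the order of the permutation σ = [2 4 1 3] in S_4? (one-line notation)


Cycle decomposition: (1 2 4 3)
Cycle lengths: 4
Order = lcm(4) = 4

ord(σ) = 4


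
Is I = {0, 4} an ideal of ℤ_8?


Check ideal conditions for I = {0, 4} in ℤ_8:
(1) I is an additive subgroup? Yes
(2) For r ∈ ℤ_8 and a ∈ I: r·a ∈ I? Yes

Yes, I is an ideal of ℤ_8


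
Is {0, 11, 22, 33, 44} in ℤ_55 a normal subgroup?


H = {0, 11, 22, 33, 44} in ℤ_55
ℤ_55 is abelian; every subgroup of an abelian group is normal

Yes, normal subgroup


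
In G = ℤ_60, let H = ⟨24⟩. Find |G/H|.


|⟨24⟩| = n / gcd(24, 60) = 60 / 12 = 5
H is normal (ℤ_60 is abelian).
|G/H| = |G| / |H| = 60 / 5 = 12

|G/H| = 12


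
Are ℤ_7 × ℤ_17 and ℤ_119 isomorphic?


Comparing ℤ_7 × ℤ_17 and ℤ_119:
gcd(7,17) = 1, so ℤ_7 × ℤ_17 ≅ ℤ_119 (CRT)

Yes, ℤ_7 × ℤ_17 ≅ ℤ_119


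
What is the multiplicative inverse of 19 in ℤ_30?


Use the extended Euclidean algorithm to write 1 = 19·s + 30·t; then s mod 30 is the inverse.
Euclidean algorithm:
  19 = 0·30 + 19
  30 = 1·19 + 11
  19 = 1·11 + 8
  11 = 1·8 + 3
  8 = 2·3 + 2
  3 = 1·2 + 1
  2 = 2·1 + 0
gcd(19,30) = 1
Back-substitution gives: 19·(-11) + 30·(7) = 1
So 19⁻¹ ≡ -11 ≡ 19 (mod 30)
Check: 19 × 19 = 361 ≡ 1 (mod 30) ✓

19⁻¹ ≡ 19 (mod 30)


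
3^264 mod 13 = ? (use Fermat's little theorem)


Fermat's little theorem: if p is prime and gcd(a,p)=1, then a^(p-1) ≡ 1 (mod p)
p = 13 is prime, gcd(3,13) = 1
Reduce exponent: 264 mod 12 = 0
So 3^264 ≡ 3^0 (mod 13)
3^0 = 1

3^264 ≡ 1 (mod 13)


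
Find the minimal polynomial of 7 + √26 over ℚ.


Let α = 7 + √26. Then α - 7 = √26, so (α - 7)² = 26, giving α² - 14α + 23 = 0. Degree 2 and α ∉ ℚ, so this is the minimal polynomial.

Minimal polynomial: x² - 14x + 23


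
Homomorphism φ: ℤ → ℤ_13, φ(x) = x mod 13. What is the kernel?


Kernel = preimage of identity
ker(φ) = {x ∈ ℤ : x ≡ 0 (mod 13)} = 13ℤ = {0, ±13, ±26, ...}

ker(φ) = 13ℤ


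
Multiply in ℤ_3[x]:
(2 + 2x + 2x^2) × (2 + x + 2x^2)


Expand and collect like terms; reduce coefficients mod 3:
x^0: 2·2 = 4 ≡ 1 (mod 3)
x^1: 2·1 + 2·2 = 6 ≡ 0 (mod 3)
x^2: 2·2 + 2·1 + 2·2 = 10 ≡ 1 (mod 3)
x^3: 2·2 + 2·1 = 6 ≡ 0 (mod 3)
x^4: 2·2 = 4 ≡ 1 (mod 3)
Result: 1 + x^2 + x^4

f · g = 1 + x^2 + x^4


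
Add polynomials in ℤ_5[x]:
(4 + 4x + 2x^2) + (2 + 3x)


Add coefficients mod 5:
x^0: 4 + 2 = 1 (mod 5)
x^1: 4 + 3 = 2 (mod 5)
x^2: 2 + 0 = 2 (mod 5)
Result: 1 + 2x + 2x^2

f + g = 1 + 2x + 2x^2


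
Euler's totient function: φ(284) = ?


Factor n: 284 = 2^2 × 71
φ(n) = n · ∏(1 - 1/p) over distinct primes p | n
φ(284) = 284 · (1 - 1/2) · (1 - 1/71) = 140

φ(284) = 140


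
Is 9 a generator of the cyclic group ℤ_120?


g generates ℤ_n iff gcd(g, n) = 1
gcd(9, 120) = 3
Since gcd = 3 ≠ 1, ⟨9⟩ has order 40 < 120, so 9 is not a generator.

No, 9 does not generate ℤ_120


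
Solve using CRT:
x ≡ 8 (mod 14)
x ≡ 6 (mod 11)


m₁ = 14, m₂ = 11, gcd = 1, so CRT applies. M = m₁·m₂ = 154
Let M₁ = M/m₁ = 11, M₂ = M/m₂ = 14
Find y₁ ≡ M₁⁻¹ (mod m₁): 11⁻¹ ≡ 9 (mod 14)
Find y₂ ≡ M₂⁻¹ (mod m₂): 14⁻¹ ≡ 4 (mod 11)
x = a₁·M₁·y₁ + a₂·M₂·y₂ = 8·11·9 + 6·14·4 = 1128
Reduce mod 154: x ≡ 50
Check: 50 mod 14 = 8 ✓, 50 mod 11 = 6 ✓

x ≡ 50 (mod 154)


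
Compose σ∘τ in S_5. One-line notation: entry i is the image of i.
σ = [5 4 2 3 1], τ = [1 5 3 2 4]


σ∘τ: apply τ first, then σ
1 →τ 1 →σ 5
2 →τ 5 →σ 1
3 →τ 3 →σ 2
4 →τ 2 →σ 4
5 →τ 4 →σ 3

σ∘τ = [5 1 2 4 3]


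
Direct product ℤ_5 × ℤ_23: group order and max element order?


|ℤ_5 × ℤ_23| = 5 × 23 = 115
Max element order = lcm(5,23) = 115
Cyclic? Yes (gcd=1)

|ℤ_5×ℤ_23| = 115, max element order = 115


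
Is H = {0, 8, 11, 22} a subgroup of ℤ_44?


Subgroup test for H = {0, 8, 11, 22} in (ℤ_44, +):
(1) 0 ∈ H? Yes
(2) Closure: for all a,b ∈ H, (a+b) mod 44 ∈ H? No  [counterexample: 8 + 8 = 16 ∉ H]
(3) Inverses: for all a ∈ H, -a mod 44 ∈ H? No

No, H is not a subgroup of ℤ_44


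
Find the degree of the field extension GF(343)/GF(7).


GF(343) = GF(7^3), so the extension degree is 3

[GF(343)/GF(7)] = 3


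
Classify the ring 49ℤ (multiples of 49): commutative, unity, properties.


49ℤ is a commutative ring under +,× but has no multiplicative identity (1 ∉ 49ℤ); it has no zero divisors, but without unity it is not an integral domain
Commutative: Yes
Integral domain: No
Has unity: No

49ℤ (multiples of 49): Commutative=Yes, Unity=No


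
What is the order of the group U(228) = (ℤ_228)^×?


U(n) is the group of units mod n; |U(n)| = φ(n)
|U(228)| = φ(228) = 72

|U(228) = (ℤ_228)^×| = 72


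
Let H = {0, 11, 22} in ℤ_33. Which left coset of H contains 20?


20 + H = {20 + h (mod 33) : h ∈ H}
20+0=20, 20+11=31, 20+22=9
20 + H = {9, 20, 31} = 9 + H

20 + H = {9, 20, 31}


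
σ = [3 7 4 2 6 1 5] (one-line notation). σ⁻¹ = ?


To find σ⁻¹, swap domain and range:
σ(1) = 3 → σ⁻¹(3) = 1
σ(2) = 7 → σ⁻¹(7) = 2
σ(3) = 4 → σ⁻¹(4) = 3
σ(4) = 2 → σ⁻¹(2) = 4
σ(5) = 6 → σ⁻¹(6) = 5
σ(6) = 1 → σ⁻¹(1) = 6
σ(7) = 5 → σ⁻¹(5) = 7

σ⁻¹ = [6 4 1 3 7 5 2]


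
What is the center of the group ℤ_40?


Z(G) = {g ∈ G | gx = xg for all x ∈ G}
ℤ_40 is abelian, so Z(G) = G

Z(ℤ_40) = ℤ_40


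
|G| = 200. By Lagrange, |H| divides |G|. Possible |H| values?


Lagrange's theorem: |H| divides |G|
|G| = 200
Divisors of 200: 1, 2, 4, 5, 8, 10, 20, 25, 40, 50, 100, 200

Possible subgroup orders: {1, 2, 4, 5, 8, 10, 20, 25, 40, 50, 100, 200}


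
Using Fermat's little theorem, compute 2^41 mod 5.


Fermat's little theorem: if p is prime and gcd(a,p)=1, then a^(p-1) ≡ 1 (mod p)
p = 5 is prime, gcd(2,5) = 1
Reduce exponent: 41 mod 4 = 1
So 2^41 ≡ 2^1 (mod 5)
2^1 mod 5 = 2

2^41 ≡ 2 (mod 5)


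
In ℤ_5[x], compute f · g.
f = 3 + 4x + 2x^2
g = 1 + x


Expand and collect like terms; reduce coefficients mod 5:
x^0: 3·1 = 3 ≡ 3 (mod 5)
x^1: 3·1 + 4·1 = 7 ≡ 2 (mod 5)
x^2: 4·1 + 2·1 = 6 ≡ 1 (mod 5)
x^3: 2·1 = 2 ≡ 2 (mod 5)
Result: 3 + 2x + x^2 + 2x^3

f · g = 3 + 2x + x^2 + 2x^3


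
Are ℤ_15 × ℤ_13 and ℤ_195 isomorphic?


Comparing ℤ_15 × ℤ_13 and ℤ_195:
gcd(15,13) = 1, so ℤ_15 × ℤ_13 ≅ ℤ_195 (CRT)

Yes, ℤ_15 × ℤ_13 ≅ ℤ_195


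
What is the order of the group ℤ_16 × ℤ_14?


|A × B| = |A| · |B|
|ℤ_16 × ℤ_14| = 16 × 14 = 224

|ℤ_16 × ℤ_14| = 224


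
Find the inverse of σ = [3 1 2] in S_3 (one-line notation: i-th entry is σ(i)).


To find σ⁻¹, swap domain and range:
σ(1) = 3 → σ⁻¹(3) = 1
σ(2) = 1 → σ⁻¹(1) = 2
σ(3) = 2 → σ⁻¹(2) = 3

σ⁻¹ = [2 3 1]


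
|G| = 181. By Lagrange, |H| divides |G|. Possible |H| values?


Lagrange's theorem: |H| divides |G|
|G| = 181
Divisors of 181: 1, 181

Possible subgroup orders: {1, 181}


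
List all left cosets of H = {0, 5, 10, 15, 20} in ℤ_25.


H = {0, 5, 10, 15, 20}, |H| = 5
Number of cosets = |G|/|H| = 25/5 = 5
0 + H = {0, 5, 10, 15, 20}
1 + H = {1, 6, 11, 16, 21}
2 + H = {2, 7, 12, 17, 22}
3 + H = {3, 8, 13, 18, 23}
4 + H = {4, 9, 14, 19, 24}

Cosets: 0+H={0,5,10,15,20}; 1+H={1,6,11,16,21}; 2+H={2,7,12,17,22}; 3+H={3,8,13,18,23}; 4+H={4,9,14,19,24}


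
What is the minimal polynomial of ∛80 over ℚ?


∛80 satisfies x³ - 80 = 0, irreducible over ℚ (no rational root; 80 is not a perfect cube)

Minimal polynomial: x³ - 80


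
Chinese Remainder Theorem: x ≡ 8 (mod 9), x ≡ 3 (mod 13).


m₁ = 9, m₂ = 13, gcd = 1, so CRT applies. M = m₁·m₂ = 117
Let M₁ = M/m₁ = 13, M₂ = M/m₂ = 9
Find y₁ ≡ M₁⁻¹ (mod m₁): 13⁻¹ ≡ 7 (mod 9)
Find y₂ ≡ M₂⁻¹ (mod m₂): 9⁻¹ ≡ 3 (mod 13)
x = a₁·M₁·y₁ + a₂·M₂·y₂ = 8·13·7 + 3·9·3 = 809
Reduce mod 117: x ≡ 107
Check: 107 mod 9 = 8 ✓, 107 mod 13 = 3 ✓

x ≡ 107 (mod 117)


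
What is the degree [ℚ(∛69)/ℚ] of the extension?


∛69 has minimal polynomial x³ - 69 (irreducible over ℚ since 69 is not a perfect cube)

[ℚ(∛69)/ℚ] = 3


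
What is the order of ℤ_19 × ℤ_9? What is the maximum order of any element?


|ℤ_19 × ℤ_9| = 19 × 9 = 171
Max element order = lcm(19,9) = 171
Cyclic? Yes (gcd=1)

|ℤ_19×ℤ_9| = 171, max element order = 171


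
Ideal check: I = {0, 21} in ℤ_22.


Check ideal conditions for I = {0, 21} in ℤ_22:
(1) I is an additive subgroup? No
(2) For r ∈ ℤ_22 and a ∈ I: r·a ∈ I? No  [counterexample: r=2, a=21, r·a mod 22 = 20 ∉ I]

No, I is not an ideal of ℤ_22


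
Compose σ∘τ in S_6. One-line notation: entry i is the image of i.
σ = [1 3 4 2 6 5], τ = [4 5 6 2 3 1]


σ∘τ: apply τ first, then σ
1 →τ 4 →σ 2
2 →τ 5 →σ 6
3 →τ 6 →σ 5
4 →τ 2 →σ 3
5 →τ 3 →σ 4
6 →τ 1 →σ 1

σ∘τ = [2 6 5 3 4 1]


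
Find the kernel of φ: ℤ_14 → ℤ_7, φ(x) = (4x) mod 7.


Kernel = preimage of identity
ker(φ) = {x ∈ ℤ_14 : 4x ≡ 0 (mod 7)}. Since 7 | 14, φ is well-defined. The kernel is the cyclic subgroup ⟨7⟩ of ℤ_14 (order 2), i.e. {0, 7}

ker(φ) = {0, 7}


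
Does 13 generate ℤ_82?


g generates ℤ_n iff gcd(g, n) = 1
gcd(13, 82) = 1
Since gcd = 1, 13 is a generator.

Yes, 13 generates ℤ_82


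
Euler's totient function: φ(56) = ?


Factor n: 56 = 2^3 × 7
φ(n) = n · ∏(1 - 1/p) over distinct primes p | n
φ(56) = 56 · (1 - 1/2) · (1 - 1/7) = 24

φ(56) = 24


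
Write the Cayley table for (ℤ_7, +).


Elements: {0, 1, 2, 3, 4, 5, 6}
Operation: addition mod 7
Entry (a, b) = (a + b) mod 7

Cayley table:
  | 0 | 1 | 2 | 3 | 4 | 5 | 6
0 | 0 | 1 | 2 | 3 | 4 | 5 | 6
1 | 1 | 2 | 3 | 4 | 5 | 6 | 0
2 | 2 | 3 | 4 | 5 | 6 | 0 | 1
3 | 3 | 4 | 5 | 6 | 0 | 1 | 2
4 | 4 | 5 | 6 | 0 | 1 | 2 | 3
5 | 5 | 6 | 0 | 1 | 2 | 3 | 4
6 | 6 | 0 | 1 | 2 | 3 | 4 | 5


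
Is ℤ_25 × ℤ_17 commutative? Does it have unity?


Direct product ring; commutative with unity (1,1); but (1,0)·(0,1) = (0,0) gives zero divisors, so not an integral domain
Commutative: Yes
Integral domain: No
Has unity: Yes

ℤ_25 × ℤ_17: Commutative=Yes, Unity=Yes


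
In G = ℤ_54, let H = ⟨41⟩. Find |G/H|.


|⟨41⟩| = n / gcd(41, 54) = 54 / 1 = 54
H is normal (ℤ_54 is abelian).
|G/H| = |G| / |H| = 54 / 54 = 1

|G/H| = 1


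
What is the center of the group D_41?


Z(G) = {g ∈ G | gx = xg for all x ∈ G}
For odd n, Z(D_n) = {e}: no nontrivial rotation commutes with all reflections

Z(D_41) = {e}


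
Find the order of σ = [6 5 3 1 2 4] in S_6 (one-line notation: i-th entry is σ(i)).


Cycle decomposition: (1 6 4) (2 5)
Cycle lengths: 3, 2
Order = lcm(3, 2) = 6

ord(σ) = 6


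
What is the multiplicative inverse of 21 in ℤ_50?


Use the extended Euclidean algorithm to write 1 = 21·s + 50·t; then s mod 50 is the inverse.
Euclidean algorithm:
  21 = 0·50 + 21
  50 = 2·21 + 8
  21 = 2·8 + 5
  8 = 1·5 + 3
  5 = 1·3 + 2
  3 = 1·2 + 1
  2 = 2·1 + 0
gcd(21,50) = 1
Back-substitution gives: 21·(-19) + 50·(8) = 1
So 21⁻¹ ≡ -19 ≡ 31 (mod 50)
Check: 21 × 31 = 651 ≡ 1 (mod 50) ✓

21⁻¹ ≡ 31 (mod 50)


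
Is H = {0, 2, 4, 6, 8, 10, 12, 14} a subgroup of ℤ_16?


Subgroup test for H = {0, 2, 4, 6, 8, 10, 12, 14} in (ℤ_16, +):
(1) 0 ∈ H? Yes
(2) Closure: for all a,b ∈ H, (a+b) mod 16 ∈ H? Yes
(3) Inverses: for all a ∈ H, -a mod 16 ∈ H? Yes

Yes, H is a subgroup of ℤ_16


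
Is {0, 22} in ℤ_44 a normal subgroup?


H = {0, 22} in ℤ_44
ℤ_44 is abelian; every subgroup of an abelian group is normal

Yes, normal subgroup


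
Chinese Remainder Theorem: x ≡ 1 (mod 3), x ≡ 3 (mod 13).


m₁ = 3, m₂ = 13, gcd = 1, so CRT applies. M = m₁·m₂ = 39
Let M₁ = M/m₁ = 13, M₂ = M/m₂ = 3
Find y₁ ≡ M₁⁻¹ (mod m₁): 13⁻¹ ≡ 1 (mod 3)
Find y₂ ≡ M₂⁻¹ (mod m₂): 3⁻¹ ≡ 9 (mod 13)
x = a₁·M₁·y₁ + a₂·M₂·y₂ = 1·13·1 + 3·3·9 = 94
Reduce mod 39: x ≡ 16
Check: 16 mod 3 = 1 ✓, 16 mod 13 = 3 ✓

x ≡ 16 (mod 39)


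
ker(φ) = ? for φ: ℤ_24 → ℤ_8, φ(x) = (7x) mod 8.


Kernel = preimage of identity
ker(φ) = {x ∈ ℤ_24 : 7x ≡ 0 (mod 8)}. Since 8 | 24, φ is well-defined. The kernel is the cyclic subgroup ⟨8⟩ of ℤ_24 (order 3), i.e. {0, 8, 16}

ker(φ) = {0, 8, 16}


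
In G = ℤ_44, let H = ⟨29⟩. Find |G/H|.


|⟨29⟩| = n / gcd(29, 44) = 44 / 1 = 44
H is normal (ℤ_44 is abelian).
|G/H| = |G| / |H| = 44 / 44 = 1

|G/H| = 1


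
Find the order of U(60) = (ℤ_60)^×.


U(n) is the group of units mod n; |U(n)| = φ(n)
|U(60)| = φ(60) = 16

|U(60) = (ℤ_60)^×| = 16


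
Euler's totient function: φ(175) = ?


Factor n: 175 = 5^2 × 7
φ(n) = n · ∏(1 - 1/p) over distinct primes p | n
φ(175) = 175 · (1 - 1/5) · (1 - 1/7) = 120

φ(175) = 120


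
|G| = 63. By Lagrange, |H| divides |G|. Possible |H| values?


Lagrange's theorem: |H| divides |G|
|G| = 63
Divisors of 63: 1, 3, 7, 9, 21, 63

Possible subgroup orders: {1, 3, 7, 9, 21, 63}


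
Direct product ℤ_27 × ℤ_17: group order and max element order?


|ℤ_27 × ℤ_17| = 27 × 17 = 459
Max element order = lcm(27,17) = 459
Cyclic? Yes (gcd=1)

|ℤ_27×ℤ_17| = 459, max element order = 459


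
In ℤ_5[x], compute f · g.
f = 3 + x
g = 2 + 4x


Expand and collect like terms; reduce coefficients mod 5:
x^0: 3·2 = 6 ≡ 1 (mod 5)
x^1: 3·4 + 1·2 = 14 ≡ 4 (mod 5)
x^2: 1·4 = 4 ≡ 4 (mod 5)
Result: 1 + 4x + 4x^2

f · g = 1 + 4x + 4x^2


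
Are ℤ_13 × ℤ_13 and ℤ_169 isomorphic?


Comparing ℤ_13 × ℤ_13 and ℤ_169:
gcd(13,13) = 13 ≠ 1. Max element order in ℤ_13×ℤ_13 is lcm(13,13) = 13 < 169, so it has no element of order 169

No, ℤ_13 × ℤ_13 ≇ ℤ_169


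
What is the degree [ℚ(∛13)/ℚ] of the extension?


∛13 has minimal polynomial x³ - 13 (irreducible over ℚ since 13 is not a perfect cube)

[ℚ(∛13)/ℚ] = 3


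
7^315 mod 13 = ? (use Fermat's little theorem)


Fermat's little theorem: if p is prime and gcd(a,p)=1, then a^(p-1) ≡ 1 (mod p)
p = 13 is prime, gcd(7,13) = 1
Reduce exponent: 315 mod 12 = 3
So 7^315 ≡ 7^3 (mod 13)
7^3 mod 13 = 5

7^315 ≡ 5 (mod 13)


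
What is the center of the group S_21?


Z(G) = {g ∈ G | gx = xg for all x ∈ G}
S_n is non-abelian for n ≥ 3; Z(S_21) is trivial

Z(S_21) = {e}


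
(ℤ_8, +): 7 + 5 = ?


Operation: addition mod 8
7 + 5 = (a + b) mod 8 with a = 7, b = 5

7 + 5 = 4


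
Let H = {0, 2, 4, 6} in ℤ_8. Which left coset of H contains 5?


5 + H = {5 + h (mod 8) : h ∈ H}
5+0=5, 5+2=7, 5+4=1, 5+6=3
5 + H = {1, 3, 5, 7} = 1 + H

5 + H = {1, 3, 5, 7}


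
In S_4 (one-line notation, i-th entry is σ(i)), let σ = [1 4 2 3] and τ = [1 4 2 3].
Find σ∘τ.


σ∘τ: apply τ first, then σ
1 →τ 1 →σ 1
2 →τ 4 →σ 3
3 →τ 2 →σ 4
4 →τ 3 →σ 2

σ∘τ = [1 3 4 2]


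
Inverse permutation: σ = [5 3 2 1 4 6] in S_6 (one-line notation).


To find σ⁻¹, swap domain and range:
σ(1) = 5 → σ⁻¹(5) = 1
σ(2) = 3 → σ⁻¹(3) = 2
σ(3) = 2 → σ⁻¹(2) = 3
σ(4) = 1 → σ⁻¹(1) = 4
σ(5) = 4 → σ⁻¹(4) = 5
σ(6) = 6 → σ⁻¹(6) = 6

σ⁻¹ = [4 3 2 5 1 6]


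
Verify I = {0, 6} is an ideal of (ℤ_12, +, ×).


Check ideal conditions for I = {0, 6} in ℤ_12:
(1) I is an additive subgroup? Yes
(2) For r ∈ ℤ_12 and a ∈ I: r·a ∈ I? Yes

Yes, I is an ideal of ℤ_12


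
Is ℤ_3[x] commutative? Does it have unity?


ℤ_3 is a field (n prime), so ℤ_3[x] is a commutative integral domain with unity
Commutative: Yes
Integral domain: Yes
Has unity: Yes

ℤ_3[x]: Commutative=Yes, Unity=Yes


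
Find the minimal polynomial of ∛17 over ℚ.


∛17 satisfies x³ - 17 = 0, irreducible over ℚ (no rational root; 17 is not a perfect cube)

Minimal polynomial: x³ - 17


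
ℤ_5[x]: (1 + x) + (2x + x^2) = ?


Add coefficients mod 5:
x^0: 1 + 0 = 1 (mod 5)
x^1: 1 + 2 = 3 (mod 5)
x^2: 0 + 1 = 1 (mod 5)
Result: 1 + 3x + x^2

f + g = 1 + 3x + x^2


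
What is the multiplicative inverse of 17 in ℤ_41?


Use the extended Euclidean algorithm to write 1 = 17·s + 41·t; then s mod 41 is the inverse.
Euclidean algorithm:
  17 = 0·41 + 17
  41 = 2·17 + 7
  17 = 2·7 + 3
  7 = 2·3 + 1
  3 = 3·1 + 0
gcd(17,41) = 1
Back-substitution gives: 17·(-12) + 41·(5) = 1
So 17⁻¹ ≡ -12 ≡ 29 (mod 41)
Check: 17 × 29 = 493 ≡ 1 (mod 41) ✓

17⁻¹ ≡ 29 (mod 41)


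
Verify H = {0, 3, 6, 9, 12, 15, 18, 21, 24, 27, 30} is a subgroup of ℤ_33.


Subgroup test for H = {0, 3, 6, 9, 12, 15, 18, 21, 24, 27, 30} in (ℤ_33, +):
(1) 0 ∈ H? Yes
(2) Closure: for all a,b ∈ H, (a+b) mod 33 ∈ H? Yes
(3) Inverses: for all a ∈ H, -a mod 33 ∈ H? Yes

Yes, H is a subgroup of ℤ_33


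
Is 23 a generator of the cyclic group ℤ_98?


g generates ℤ_n iff gcd(g, n) = 1
gcd(23, 98) = 1
Since gcd = 1, 23 is a generator.

Yes, 23 generates ℤ_98


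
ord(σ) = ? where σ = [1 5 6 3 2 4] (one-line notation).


Cycle decomposition: (2 5) (3 6 4)
Cycle lengths: 2, 3
Order = lcm(2, 3) = 6

ord(σ) = 6


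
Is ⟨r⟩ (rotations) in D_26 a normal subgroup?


H = ⟨r⟩ (rotations) in D_26
The rotation subgroup ⟨r⟩ has index 2 in D_26, so it is normal

Yes, normal subgroup


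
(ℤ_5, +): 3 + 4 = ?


Operation: addition mod 5
3 + 4 = (a + b) mod 5 with a = 3, b = 4

3 + 4 = 2


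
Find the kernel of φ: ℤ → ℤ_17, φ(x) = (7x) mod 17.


Kernel = preimage of identity
ker(φ) = {x ∈ ℤ : 7x ≡ 0 (mod 17)}. gcd(7,17) = 1, so 7x ≡ 0 (mod 17) ⟺ x ≡ 0 (mod 17/1 = 17). Hence ker(φ) = 17ℤ

ker(φ) = 17ℤ


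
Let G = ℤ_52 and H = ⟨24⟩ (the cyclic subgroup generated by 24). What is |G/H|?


|⟨24⟩| = n / gcd(24, 52) = 52 / 4 = 13
H is normal (ℤ_52 is abelian).
|G/H| = |G| / |H| = 52 / 13 = 4

|G/H| = 4


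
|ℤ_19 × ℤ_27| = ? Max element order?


|ℤ_19 × ℤ_27| = 19 × 27 = 513
Max element order = lcm(19,27) = 513
Cyclic? Yes (gcd=1)

|ℤ_19×ℤ_27| = 513, max element order = 513


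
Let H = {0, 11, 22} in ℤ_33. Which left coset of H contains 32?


32 + H = {32 + h (mod 33) : h ∈ H}
32+0=32, 32+11=10, 32+22=21
32 + H = {10, 21, 32} = 10 + H

32 + H = {10, 21, 32}


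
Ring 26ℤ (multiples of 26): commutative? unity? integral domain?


26ℤ is a commutative ring under +,× but has no multiplicative identity (1 ∉ 26ℤ); it has no zero divisors, but without unity it is not an integral domain
Commutative: Yes
Integral domain: No
Has unity: No

26ℤ (multiples of 26): Commutative=Yes, Unity=No


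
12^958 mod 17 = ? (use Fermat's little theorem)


Fermat's little theorem: if p is prime and gcd(a,p)=1, then a^(p-1) ≡ 1 (mod p)
p = 17 is prime, gcd(12,17) = 1
Reduce exponent: 958 mod 16 = 14
So 12^958 ≡ 12^14 (mod 17)
12^14 mod 17 = 15

12^958 ≡ 15 (mod 17)


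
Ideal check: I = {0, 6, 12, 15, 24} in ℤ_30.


Check ideal conditions for I = {0, 6, 12, 15, 24} in ℤ_30:
(1) I is an additive subgroup? No
(2) For r ∈ ℤ_30 and a ∈ I: r·a ∈ I? No  [counterexample: r=2, a=24, r·a mod 30 = 18 ∉ I]

No, I is not an ideal of ℤ_30


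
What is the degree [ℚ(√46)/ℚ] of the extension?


√46 has minimal polynomial x² - 46 (irreducible over ℚ since 46 is squarefree)

[ℚ(√46)/ℚ] = 2


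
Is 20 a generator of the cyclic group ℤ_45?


g generates ℤ_n iff gcd(g, n) = 1
gcd(20, 45) = 5
Since gcd = 5 ≠ 1, ⟨20⟩ has order 9 < 45, so 20 is not a generator.

No, 20 does not generate ℤ_45


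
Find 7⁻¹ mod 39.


Use the extended Euclidean algorithm to write 1 = 7·s + 39·t; then s mod 39 is the inverse.
Euclidean algorithm:
  7 = 0·39 + 7
  39 = 5·7 + 4
  7 = 1·4 + 3
  4 = 1·3 + 1
  3 = 3·1 + 0
gcd(7,39) = 1
Back-substitution gives: 7·(-11) + 39·(2) = 1
So 7⁻¹ ≡ -11 ≡ 28 (mod 39)
Check: 7 × 28 = 196 ≡ 1 (mod 39) ✓

7⁻¹ ≡ 28 (mod 39)


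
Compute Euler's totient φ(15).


φ(n) = count of k ∈ {1,...,n} with gcd(k,n)=1
Coprimes to 15: {1, 2, 4, 7, 8, 11, 13, 14}
Count: 8

φ(15) = 8


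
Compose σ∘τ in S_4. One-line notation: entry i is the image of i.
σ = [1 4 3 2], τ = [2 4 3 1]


σ∘τ: apply τ first, then σ
1 →τ 2 →σ 4
2 →τ 4 →σ 2
3 →τ 3 →σ 3
4 →τ 1 →σ 1

σ∘τ = [4 2 3 1]


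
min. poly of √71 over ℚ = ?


√71 satisfies x² - 71 = 0, irreducible over ℚ since 71 is squarefree

Minimal polynomial: x² - 71


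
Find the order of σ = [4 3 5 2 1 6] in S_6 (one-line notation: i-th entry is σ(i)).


Cycle decomposition: (1 4 2 3 5)
Cycle lengths: 5
Order = lcm(5) = 5

ord(σ) = 5


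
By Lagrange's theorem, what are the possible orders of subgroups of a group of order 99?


Lagrange's theorem: |H| divides |G|
|G| = 99
Divisors of 99: 1, 3, 9, 11, 33, 99

Possible subgroup orders: {1, 3, 9, 11, 33, 99}


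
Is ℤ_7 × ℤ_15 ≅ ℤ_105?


Comparing ℤ_7 × ℤ_15 and ℤ_105:
gcd(7,15) = 1, so ℤ_7 × ℤ_15 ≅ ℤ_105 (CRT)

Yes, ℤ_7 × ℤ_15 ≅ ℤ_105


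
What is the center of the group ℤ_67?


Z(G) = {g ∈ G | gx = xg for all x ∈ G}
ℤ_67 is abelian, so Z(G) = G

Z(ℤ_67) = ℤ_67


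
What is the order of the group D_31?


|D_n| = 2n (n rotations and n reflections)
|D_31| = 2×31 = 62

|D_31| = 62


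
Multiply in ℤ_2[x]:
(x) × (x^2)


Expand and collect like terms; reduce coefficients mod 2:
x^0: 0·0 = 0 ≡ 0 (mod 2)
x^1: 0·0 + 1·0 = 0 ≡ 0 (mod 2)
x^2: 0·1 + 1·0 = 0 ≡ 0 (mod 2)
x^3: 1·1 = 1 ≡ 1 (mod 2)
Result: x^3

f · g = x^3


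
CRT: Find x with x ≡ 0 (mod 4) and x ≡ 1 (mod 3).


m₁ = 4, m₂ = 3, gcd = 1, so CRT applies. M = m₁·m₂ = 12
Let M₁ = M/m₁ = 3, M₂ = M/m₂ = 4
Find y₁ ≡ M₁⁻¹ (mod m₁): 3⁻¹ ≡ 3 (mod 4)
Find y₂ ≡ M₂⁻¹ (mod m₂): 4⁻¹ ≡ 1 (mod 3)
x = a₁·M₁·y₁ + a₂·M₂·y₂ = 0·3·3 + 1·4·1 = 4
Reduce mod 12: x ≡ 4
Check: 4 mod 4 = 0 ✓, 4 mod 3 = 1 ✓

x ≡ 4 (mod 12)


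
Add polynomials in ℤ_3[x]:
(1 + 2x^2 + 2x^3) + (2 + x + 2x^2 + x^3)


Add coefficients mod 3:
x^0: 1 + 2 = 0 (mod 3)
x^1: 0 + 1 = 1 (mod 3)
x^2: 2 + 2 = 1 (mod 3)
x^3: 2 + 1 = 0 (mod 3)
Result: x + x^2

f + g = x + x^2


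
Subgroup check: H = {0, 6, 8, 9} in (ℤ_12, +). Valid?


Subgroup test for H = {0, 6, 8, 9} in (ℤ_12, +):
(1) 0 ∈ H? Yes
(2) Closure: for all a,b ∈ H, (a+b) mod 12 ∈ H? No  [counterexample: 6 + 8 = 2 ∉ H]
(3) Inverses: for all a ∈ H, -a mod 12 ∈ H? No

No, H is not a subgroup of ℤ_12


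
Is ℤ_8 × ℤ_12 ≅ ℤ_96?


Comparing ℤ_8 × ℤ_12 and ℤ_96:
gcd(8,12) = 4 ≠ 1. Max element order in ℤ_8×ℤ_12 is lcm(8,12) = 24 < 96, so it has no element of order 96

No, ℤ_8 × ℤ_12 ≇ ℤ_96


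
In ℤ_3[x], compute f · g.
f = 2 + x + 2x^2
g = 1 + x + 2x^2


Expand and collect like terms; reduce coefficients mod 3:
x^0: 2·1 = 2 ≡ 2 (mod 3)
x^1: 2·1 + 1·1 = 3 ≡ 0 (mod 3)
x^2: 2·2 + 1·1 + 2·1 = 7 ≡ 1 (mod 3)
x^3: 1·2 + 2·1 = 4 ≡ 1 (mod 3)
x^4: 2·2 = 4 ≡ 1 (mod 3)
Result: 2 + x^2 + x^3 + x^4

f · g = 2 + x^2 + x^3 + x^4


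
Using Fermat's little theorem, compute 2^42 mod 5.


Fermat's little theorem: if p is prime and gcd(a,p)=1, then a^(p-1) ≡ 1 (mod p)
p = 5 is prime, gcd(2,5) = 1
Reduce exponent: 42 mod 4 = 2
So 2^42 ≡ 2^2 (mod 5)
2^2 mod 5 = 4

2^42 ≡ 4 (mod 5)


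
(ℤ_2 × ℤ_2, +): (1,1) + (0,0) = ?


Operation: componentwise addition mod (2, 2)
(1,1) + (0,0) = ((a₁+b₁) mod 2, (a₂+b₂) mod 2) with a = (1,1), b = (0,0)

(1,1) + (0,0) = (1,1)


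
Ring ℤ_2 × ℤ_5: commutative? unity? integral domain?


Direct product ring; commutative with unity (1,1); but (1,0)·(0,1) = (0,0) gives zero divisors, so not an integral domain
Commutative: Yes
Integral domain: No
Has unity: Yes

ℤ_2 × ℤ_5: Commutative=Yes, Unity=Yes


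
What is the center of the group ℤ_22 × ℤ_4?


Z(G) = {g ∈ G | gx = xg for all x ∈ G}
Direct product of abelian groups is abelian, so Z(G) = G

Z(ℤ_22 × ℤ_4) = ℤ_22 × ℤ_4


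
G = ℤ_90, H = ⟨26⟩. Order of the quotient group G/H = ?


|⟨26⟩| = n / gcd(26, 90) = 90 / 2 = 45
H is normal (ℤ_90 is abelian).
|G/H| = |G| / |H| = 90 / 45 = 2

|G/H| = 2


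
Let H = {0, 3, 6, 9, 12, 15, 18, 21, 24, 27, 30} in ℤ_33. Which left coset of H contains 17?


17 + H = {17 + h (mod 33) : h ∈ H}
17+0=17, 17+3=20, 17+6=23, 17+9=26, 17+12=29, 17+15=32, 17+18=2, 17+21=5, 17+24=8, 17+27=11, 17+30=14
17 + H = {2, 5, 8, 11, 14, 17, 20, 23, 26, 29, 32} = 2 + H

17 + H = {2, 5, 8, 11, 14, 17, 20, 23, 26, 29, 32}


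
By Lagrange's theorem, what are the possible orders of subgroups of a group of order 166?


Lagrange's theorem: |H| divides |G|
|G| = 166
Divisors of 166: 1, 2, 83, 166

Possible subgroup orders: {1, 2, 83, 166}


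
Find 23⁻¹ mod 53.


Use the extended Euclidean algorithm to write 1 = 23·s + 53·t; then s mod 53 is the inverse.
Euclidean algorithm:
  23 = 0·53 + 23
  53 = 2·23 + 7
  23 = 3·7 + 2
  7 = 3·2 + 1
  2 = 2·1 + 0
gcd(23,53) = 1
Back-substitution gives: 23·(-23) + 53·(10) = 1
So 23⁻¹ ≡ -23 ≡ 30 (mod 53)
Check: 23 × 30 = 690 ≡ 1 (mod 53) ✓

23⁻¹ ≡ 30 (mod 53)


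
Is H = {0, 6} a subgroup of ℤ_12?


Subgroup test for H = {0, 6} in (ℤ_12, +):
(1) 0 ∈ H? Yes
(2) Closure: for all a,b ∈ H, (a+b) mod 12 ∈ H? Yes
(3) Inverses: for all a ∈ H, -a mod 12 ∈ H? Yes

Yes, H is a subgroup of ℤ_12


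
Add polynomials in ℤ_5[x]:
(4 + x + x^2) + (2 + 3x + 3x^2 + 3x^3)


Add coefficients mod 5:
x^0: 4 + 2 = 1 (mod 5)
x^1: 1 + 3 = 4 (mod 5)
x^2: 1 + 3 = 4 (mod 5)
x^3: 0 + 3 = 3 (mod 5)
Result: 1 + 4x + 4x^2 + 3x^3

f + g = 1 + 4x + 4x^2 + 3x^3


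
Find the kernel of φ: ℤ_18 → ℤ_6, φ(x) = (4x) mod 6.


Kernel = preimage of identity
ker(φ) = {x ∈ ℤ_18 : 4x ≡ 0 (mod 6)}. Since 6 | 18, φ is well-defined. The kernel is the cyclic subgroup ⟨3⟩ of ℤ_18 (order 6), i.e. {0, 3, 6, 9, 12, 15}

ker(φ) = {0, 3, 6, 9, 12, 15}


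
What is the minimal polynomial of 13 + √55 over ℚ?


Let α = 13 + √55. Then α - 13 = √55, so (α - 13)² = 55, giving α² - 26α + 114 = 0. Degree 2 and α ∉ ℚ, so this is the minimal polynomial.

Minimal polynomial: x² - 26x + 114


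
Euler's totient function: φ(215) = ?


Factor n: 215 = 5 × 43
φ(n) = n · ∏(1 - 1/p) over distinct primes p | n
φ(215) = 215 · (1 - 1/5) · (1 - 1/43) = 168

φ(215) = 168


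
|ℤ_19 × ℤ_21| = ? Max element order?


|ℤ_19 × ℤ_21| = 19 × 21 = 399
Max element order = lcm(19,21) = 399
Cyclic? Yes (gcd=1)

|ℤ_19×ℤ_21| = 399, max element order = 399


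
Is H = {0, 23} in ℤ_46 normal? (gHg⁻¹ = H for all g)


H = {0, 23} in ℤ_46
ℤ_46 is abelian; every subgroup of an abelian group is normal

Yes, normal subgroup


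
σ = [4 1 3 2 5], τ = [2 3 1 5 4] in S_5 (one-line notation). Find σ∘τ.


σ∘τ: apply τ first, then σ
1 →τ 2 →σ 1
2 →τ 3 →σ 3
3 →τ 1 →σ 4
4 →τ 5 →σ 5
5 →τ 4 →σ 2

σ∘τ = [1 3 4 5 2]


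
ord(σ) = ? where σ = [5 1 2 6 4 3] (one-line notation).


Cycle decomposition: (1 5 4 6 3 2)
Cycle lengths: 6
Order = lcm(6) = 6

ord(σ) = 6


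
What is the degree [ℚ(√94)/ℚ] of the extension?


√94 has minimal polynomial x² - 94 (irreducible over ℚ since 94 is squarefree)

[ℚ(√94)/ℚ] = 2


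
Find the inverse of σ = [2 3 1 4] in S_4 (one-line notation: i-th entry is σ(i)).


To find σ⁻¹, swap domain and range:
σ(1) = 2 → σ⁻¹(2) = 1
σ(2) = 3 → σ⁻¹(3) = 2
σ(3) = 1 → σ⁻¹(1) = 3
σ(4) = 4 → σ⁻¹(4) = 4

σ⁻¹ = [3 1 2 4]


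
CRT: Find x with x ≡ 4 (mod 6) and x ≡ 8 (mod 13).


m₁ = 6, m₂ = 13, gcd = 1, so CRT applies. M = m₁·m₂ = 78
Let M₁ = M/m₁ = 13, M₂ = M/m₂ = 6
Find y₁ ≡ M₁⁻¹ (mod m₁): 13⁻¹ ≡ 1 (mod 6)
Find y₂ ≡ M₂⁻¹ (mod m₂): 6⁻¹ ≡ 11 (mod 13)
x = a₁·M₁·y₁ + a₂·M₂·y₂ = 4·13·1 + 8·6·11 = 580
Reduce mod 78: x ≡ 34
Check: 34 mod 6 = 4 ✓, 34 mod 13 = 8 ✓

x ≡ 34 (mod 78)


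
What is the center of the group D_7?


Z(G) = {g ∈ G | gx = xg for all x ∈ G}
For odd n, Z(D_n) = {e}: no nontrivial rotation commutes with all reflections

Z(D_7) = {e}


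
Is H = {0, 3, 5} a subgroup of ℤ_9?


Subgroup test for H = {0, 3, 5} in (ℤ_9, +):
(1) 0 ∈ H? Yes
(2) Closure: for all a,b ∈ H, (a+b) mod 9 ∈ H? No  [counterexample: 3 + 3 = 6 ∉ H]
(3) Inverses: for all a ∈ H, -a mod 9 ∈ H? No

No, H is not a subgroup of ℤ_9


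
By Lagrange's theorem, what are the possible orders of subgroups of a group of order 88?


Lagrange's theorem: |H| divides |G|
|G| = 88
Divisors of 88: 1, 2, 4, 8, 11, 22, 44, 88

Possible subgroup orders: {1, 2, 4, 8, 11, 22, 44, 88}


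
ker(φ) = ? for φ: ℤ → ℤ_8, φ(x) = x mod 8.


Kernel = preimage of identity
ker(φ) = {x ∈ ℤ : x ≡ 0 (mod 8)} = 8ℤ = {0, ±8, ±16, ...}

ker(φ) = 8ℤ


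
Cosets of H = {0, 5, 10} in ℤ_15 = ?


H = {0, 5, 10}, |H| = 3
Number of cosets = |G|/|H| = 15/3 = 5
0 + H = {0, 5, 10}
1 + H = {1, 6, 11}
2 + H = {2, 7, 12}
3 + H = {3, 8, 13}
4 + H = {4, 9, 14}

Cosets: 0+H={0,5,10}; 1+H={1,6,11}; 2+H={2,7,12}; 3+H={3,8,13}; 4+H={4,9,14}


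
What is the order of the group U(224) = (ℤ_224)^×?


U(n) is the group of units mod n; |U(n)| = φ(n)
|U(224)| = φ(224) = 96

|U(224) = (ℤ_224)^×| = 96


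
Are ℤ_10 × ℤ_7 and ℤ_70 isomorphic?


Comparing ℤ_10 × ℤ_7 and ℤ_70:
gcd(10,7) = 1, so ℤ_10 × ℤ_7 ≅ ℤ_70 (CRT)

Yes, ℤ_10 × ℤ_7 ≅ ℤ_70


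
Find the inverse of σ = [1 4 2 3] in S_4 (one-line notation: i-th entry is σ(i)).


To find σ⁻¹, swap domain and range:
σ(1) = 1 → σ⁻¹(1) = 1
σ(2) = 4 → σ⁻¹(4) = 2
σ(3) = 2 → σ⁻¹(2) = 3
σ(4) = 3 → σ⁻¹(3) = 4

σ⁻¹ = [1 3 4 2]


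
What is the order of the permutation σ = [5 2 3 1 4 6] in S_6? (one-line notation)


Cycle decomposition: (1 5 4)
Cycle lengths: 3
Order = lcm(3) = 3

ord(σ) = 3


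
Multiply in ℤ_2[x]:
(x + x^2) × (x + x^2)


Expand and collect like terms; reduce coefficients mod 2:
x^0: 0·0 = 0 ≡ 0 (mod 2)
x^1: 0·1 + 1·0 = 0 ≡ 0 (mod 2)
x^2: 0·1 + 1·1 + 1·0 = 1 ≡ 1 (mod 2)
x^3: 1·1 + 1·1 = 2 ≡ 0 (mod 2)
x^4: 1·1 = 1 ≡ 1 (mod 2)
Result: x^2 + x^4

f · g = x^2 + x^4


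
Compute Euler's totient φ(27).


φ(n) = count of k ∈ {1,...,n} with gcd(k,n)=1
Coprimes to 27: {1, 2, 4, 5, 7, 8, 10, 11, 13, 14, 16, 17, 19, 20, 22, 23, 25, 26}
Count: 18

φ(27) = 18


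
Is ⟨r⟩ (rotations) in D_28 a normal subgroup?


H = ⟨r⟩ (rotations) in D_28
The rotation subgroup ⟨r⟩ has index 2 in D_28, so it is normal

Yes, normal subgroup


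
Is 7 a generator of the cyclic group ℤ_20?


g generates ℤ_n iff gcd(g, n) = 1
gcd(7, 20) = 1
Since gcd = 1, 7 is a generator.

Yes, 7 generates ℤ_20


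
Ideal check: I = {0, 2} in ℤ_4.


Check ideal conditions for I = {0, 2} in ℤ_4:
(1) I is an additive subgroup? Yes
(2) For r ∈ ℤ_4 and a ∈ I: r·a ∈ I? Yes

Yes, I is an ideal of ℤ_4


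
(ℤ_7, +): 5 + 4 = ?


Operation: addition mod 7
5 + 4 = (a + b) mod 7 with a = 5, b = 4

5 + 4 = 2


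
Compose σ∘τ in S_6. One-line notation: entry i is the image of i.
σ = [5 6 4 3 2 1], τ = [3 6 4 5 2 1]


σ∘τ: apply τ first, then σ
1 →τ 3 →σ 4
2 →τ 6 →σ 1
3 →τ 4 →σ 3
4 →τ 5 →σ 2
5 →τ 2 →σ 6
6 →τ 1 →σ 5

σ∘τ = [4 1 3 2 6 5]


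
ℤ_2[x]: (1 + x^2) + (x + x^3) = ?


Add coefficients mod 2:
x^0: 1 + 0 = 1 (mod 2)
x^1: 0 + 1 = 1 (mod 2)
x^2: 1 + 0 = 1 (mod 2)
x^3: 0 + 1 = 1 (mod 2)
Result: 1 + x + x^2 + x^3

f + g = 1 + x + x^2 + x^3


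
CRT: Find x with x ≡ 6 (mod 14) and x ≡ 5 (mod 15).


m₁ = 14, m₂ = 15, gcd = 1, so CRT applies. M = m₁·m₂ = 210
Let M₁ = M/m₁ = 15, M₂ = M/m₂ = 14
Find y₁ ≡ M₁⁻¹ (mod m₁): 15⁻¹ ≡ 1 (mod 14)
Find y₂ ≡ M₂⁻¹ (mod m₂): 14⁻¹ ≡ 14 (mod 15)
x = a₁·M₁·y₁ + a₂·M₂·y₂ = 6·15·1 + 5·14·14 = 1070
Reduce mod 210: x ≡ 20
Check: 20 mod 14 = 6 ✓, 20 mod 15 = 5 ✓

x ≡ 20 (mod 210)


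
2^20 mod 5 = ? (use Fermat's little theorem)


Fermat's little theorem: if p is prime and gcd(a,p)=1, then a^(p-1) ≡ 1 (mod p)
p = 5 is prime, gcd(2,5) = 1
Reduce exponent: 20 mod 4 = 0
So 2^20 ≡ 2^0 (mod 5)
2^0 = 1

2^20 ≡ 1 (mod 5)


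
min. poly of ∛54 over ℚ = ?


∛54 satisfies x³ - 54 = 0, irreducible over ℚ (no rational root; 54 is not a perfect cube)

Minimal polynomial: x³ - 54


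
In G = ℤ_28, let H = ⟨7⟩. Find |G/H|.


|⟨7⟩| = n / gcd(7, 28) = 28 / 7 = 4
H is normal (ℤ_28 is abelian).
|G/H| = |G| / |H| = 28 / 4 = 7

|G/H| = 7


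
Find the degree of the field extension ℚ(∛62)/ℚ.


∛62 has minimal polynomial x³ - 62 (irreducible over ℚ since 62 is not a perfect cube)

[ℚ(∛62)/ℚ] = 3


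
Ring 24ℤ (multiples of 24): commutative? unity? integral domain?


24ℤ is a commutative ring under +,× but has no multiplicative identity (1 ∉ 24ℤ); it has no zero divisors, but without unity it is not an integral domain
Commutative: Yes
Integral domain: No
Has unity: No

24ℤ (multiples of 24): Commutative=Yes, Unity=No


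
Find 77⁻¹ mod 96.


Use the extended Euclidean algorithm to write 1 = 77·s + 96·t; then s mod 96 is the inverse.
Euclidean algorithm:
  77 = 0·96 + 77
  96 = 1·77 + 19
  77 = 4·19 + 1
  19 = 19·1 + 0
gcd(77,96) = 1
Back-substitution gives: 77·(5) + 96·(-4) = 1
So 77⁻¹ ≡ 5 ≡ 5 (mod 96)
Check: 77 × 5 = 385 ≡ 1 (mod 96) ✓

77⁻¹ ≡ 5 (mod 96)


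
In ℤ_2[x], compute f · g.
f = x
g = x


Expand and collect like terms; reduce coefficients mod 2:
x^0: 0·0 = 0 ≡ 0 (mod 2)
x^1: 0·1 + 1·0 = 0 ≡ 0 (mod 2)
x^2: 1·1 = 1 ≡ 1 (mod 2)
Result: x^2

f · g = x^2


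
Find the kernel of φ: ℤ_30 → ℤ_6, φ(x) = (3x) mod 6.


Kernel = preimage of identity
ker(φ) = {x ∈ ℤ_30 : 3x ≡ 0 (mod 6)}. Since 6 | 30, φ is well-defined. The kernel is the cyclic subgroup ⟨2⟩ of ℤ_30 (order 15), i.e. {0, 2, 4, 6, 8, 10, 12, 14, 16, 18, 20, 22, 24, 26, 28}

ker(φ) = {0, 2, 4, 6, 8, 10, 12, 14, 16, 18, 20, 22, 24, 26, 28}


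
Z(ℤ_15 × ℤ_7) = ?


Z(G) = {g ∈ G | gx = xg for all x ∈ G}
Direct product of abelian groups is abelian, so Z(G) = G

Z(ℤ_15 × ℤ_7) = ℤ_15 × ℤ_7


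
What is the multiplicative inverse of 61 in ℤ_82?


Use the extended Euclidean algorithm to write 1 = 61·s + 82·t; then s mod 82 is the inverse.
Euclidean algorithm:
  61 = 0·82 + 61
  82 = 1·61 + 21
  61 = 2·21 + 19
  21 = 1·19 + 2
  19 = 9·2 + 1
  2 = 2·1 + 0
gcd(61,82) = 1
Back-substitution gives: 61·(39) + 82·(-29) = 1
So 61⁻¹ ≡ 39 ≡ 39 (mod 82)
Check: 61 × 39 = 2379 ≡ 1 (mod 82) ✓

61⁻¹ ≡ 39 (mod 82)


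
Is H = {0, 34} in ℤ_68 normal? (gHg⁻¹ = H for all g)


H = {0, 34} in ℤ_68
ℤ_68 is abelian; every subgroup of an abelian group is normal

Yes, normal subgroup


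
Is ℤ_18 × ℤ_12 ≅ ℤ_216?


Comparing ℤ_18 × ℤ_12 and ℤ_216:
gcd(18,12) = 6 ≠ 1. Max element order in ℤ_18×ℤ_12 is lcm(18,12) = 36 < 216, so it has no element of order 216

No, ℤ_18 × ℤ_12 ≇ ℤ_216


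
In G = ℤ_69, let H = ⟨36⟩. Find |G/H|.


|⟨36⟩| = n / gcd(36, 69) = 69 / 3 = 23
H is normal (ℤ_69 is abelian).
|G/H| = |G| / |H| = 69 / 23 = 3

|G/H| = 3


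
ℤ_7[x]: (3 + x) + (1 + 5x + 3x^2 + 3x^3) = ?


Add coefficients mod 7:
x^0: 3 + 1 = 4 (mod 7)
x^1: 1 + 5 = 6 (mod 7)
x^2: 0 + 3 = 3 (mod 7)
x^3: 0 + 3 = 3 (mod 7)
Result: 4 + 6x + 3x^2 + 3x^3

f + g = 4 + 6x + 3x^2 + 3x^3


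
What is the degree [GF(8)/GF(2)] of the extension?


GF(8) = GF(2^3), so the extension degree is 3

[GF(8)/GF(2)] = 3


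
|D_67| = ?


|D_n| = 2n (n rotations and n reflections)
|D_67| = 2×67 = 134

|D_67| = 134


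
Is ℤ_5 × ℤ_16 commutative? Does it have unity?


Direct product ring; commutative with unity (1,1); but (1,0)·(0,1) = (0,0) gives zero divisors, so not an integral domain
Commutative: Yes
Integral domain: No
Has unity: Yes

ℤ_5 × ℤ_16: Commutative=Yes, Unity=Yes


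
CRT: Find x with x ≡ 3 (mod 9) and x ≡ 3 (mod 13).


m₁ = 9, m₂ = 13, gcd = 1, so CRT applies. M = m₁·m₂ = 117
Let M₁ = M/m₁ = 13, M₂ = M/m₂ = 9
Find y₁ ≡ M₁⁻¹ (mod m₁): 13⁻¹ ≡ 7 (mod 9)
Find y₂ ≡ M₂⁻¹ (mod m₂): 9⁻¹ ≡ 3 (mod 13)
x = a₁·M₁·y₁ + a₂·M₂·y₂ = 3·13·7 + 3·9·3 = 354
Reduce mod 117: x ≡ 3
Check: 3 mod 9 = 3 ✓, 3 mod 13 = 3 ✓

x ≡ 3 (mod 117)


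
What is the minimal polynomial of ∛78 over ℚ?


∛78 satisfies x³ - 78 = 0, irreducible over ℚ (no rational root; 78 is not a perfect cube)

Minimal polynomial: x³ - 78
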